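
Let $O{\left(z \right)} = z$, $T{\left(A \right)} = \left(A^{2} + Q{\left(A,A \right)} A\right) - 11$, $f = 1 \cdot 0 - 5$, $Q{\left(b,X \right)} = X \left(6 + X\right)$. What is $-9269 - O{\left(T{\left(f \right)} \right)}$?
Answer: $-9308$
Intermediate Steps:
$f = -5$ ($f = 0 - 5 = -5$)
$T{\left(A \right)} = -11 + A^{2} + A^{2} \left(6 + A\right)$ ($T{\left(A \right)} = \left(A^{2} + A \left(6 + A\right) A\right) - 11 = \left(A^{2} + A^{2} \left(6 + A\right)\right) - 11 = -11 + A^{2} + A^{2} \left(6 + A\right)$)
$-9269 - O{\left(T{\left(f \right)} \right)} = -9269 - \left(-11 + \left(-5\right)^{3} + 7 \left(-5\right)^{2}\right) = -9269 - \left(-11 - 125 + 7 \cdot 25\right) = -9269 - \left(-11 - 125 + 175\right) = -9269 - 39 = -9308$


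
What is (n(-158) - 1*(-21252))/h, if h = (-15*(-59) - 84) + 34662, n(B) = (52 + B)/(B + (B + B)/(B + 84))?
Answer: 60442649/100856772 ≈ 0.59929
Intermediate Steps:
n(B) = (52 + B)/(B + 2*B/(84 + B)) (n(B) = (52 + B)/(B + (2*B)/(84 + B)) = (52 + B)/(B + 2*B/(84 + B)))
h = 35463 (h = (885 - 84) + 34662 = 801 + 34662 = 35463)
(n(-158) - 1*(-21252))/h = ((4368 + (-158)² + 136*(-158))/((-158)*(86 - 158)) - 1*(-21252))/35463 = (-1/158*(4368 + 24964 - 21488)/(-72) + 21252)*(1/35463) = (-1/158*(-1/72)*7844 + 21252)*(1/35463) = (1961/2844 + 21252)*(1/35463) = (60442649/2844)*(1/35463) = 60442649/100856772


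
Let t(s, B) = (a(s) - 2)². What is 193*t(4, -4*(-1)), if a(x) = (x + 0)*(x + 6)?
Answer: 278692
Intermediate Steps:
a(x) = x*(6 + x)
t(s, B) = (-2 + s*(6 + s))² (t(s, B) = (s*(6 + s) - 2)² = (-2 + s*(6 + s))²)
193*t(4, -4*(-1)) = 193*(-2 + 4*(6 + 4))² = 193*(-2 + 4*10)² = 193*(-2 + 40)² = 193*38² = 193*1444 = 278692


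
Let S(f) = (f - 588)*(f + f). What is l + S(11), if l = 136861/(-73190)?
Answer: -929210721/73190 ≈ -12696.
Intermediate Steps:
S(f) = 2*f*(-588 + f) (S(f) = (-588 + f)*(2*f) = 2*f*(-588 + f))
l = -136861/73190 (l = 136861*(-1/73190) = -136861/73190 ≈ -1.8699)
l + S(11) = -136861/73190 + 2*11*(-588 + 11) = -136861/73190 + 2*11*(-577) = -136861/73190 - 12694 = -929210721/73190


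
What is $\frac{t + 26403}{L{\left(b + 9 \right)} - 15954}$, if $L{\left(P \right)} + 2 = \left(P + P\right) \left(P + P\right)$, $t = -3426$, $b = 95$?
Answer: $\frac{22977}{27308} \approx 0.8414$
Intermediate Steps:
$L{\left(P \right)} = -2 + 4 P^{2}$ ($L{\left(P \right)} = -2 + \left(P + P\right) \left(P + P\right) = -2 + 2 P 2 P = -2 + 4 P^{2}$)
$\frac{t + 26403}{L{\left(b + 9 \right)} - 15954} = \frac{-3426 + 26403}{\left(-2 + 4 \left(95 + 9\right)^{2}\right) - 15954} = \frac{22977}{\left(-2 + 4 \cdot 104^{2}\right) - 15954} = \frac{22977}{\left(-2 + 4 \cdot 10816\right) - 15954} = \frac{22977}{\left(-2 + 43264\right) - 15954} = \frac{22977}{43262 - 15954} = \frac{22977}{27308}$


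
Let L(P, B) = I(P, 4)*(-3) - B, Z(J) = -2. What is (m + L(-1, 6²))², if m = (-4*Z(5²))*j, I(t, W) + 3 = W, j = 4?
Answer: 49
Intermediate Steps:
I(t, W) = -3 + W
L(P, B) = -3 - B (L(P, B) = (-3 + 4)*(-3) - B = 1*(-3) - B = -3 - B)
m = 32 (m = -4*(-2)*4 = 8*4 = 32)
(m + L(-1, 6²))² = (32 + (-3 - 1*6²))² = (32 + (-3 - 1*36))² = (32 + (-3 - 36))² = (32 - 39)² = (-7)² = 49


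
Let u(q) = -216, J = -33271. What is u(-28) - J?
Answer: 33055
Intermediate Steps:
u(-28) - J = -216 - 1*(-33271) = -216 + 33271 = 33055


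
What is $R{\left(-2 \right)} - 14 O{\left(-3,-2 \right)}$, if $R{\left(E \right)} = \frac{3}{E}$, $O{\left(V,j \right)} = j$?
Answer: $\frac{53}{2} \approx 26.5$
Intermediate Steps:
$R{\left(-2 \right)} - 14 O{\left(-3,-2 \right)} = \frac{3}{-2} - -28 = 3 \left(- \frac{1}{2}\right) + 28 = - \frac{3}{2} + 28 = \frac{53}{2}$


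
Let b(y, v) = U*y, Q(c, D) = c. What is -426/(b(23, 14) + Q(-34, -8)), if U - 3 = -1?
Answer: -71/2 ≈ -35.500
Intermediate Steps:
U = 2 (U = 3 - 1 = 2)
b(y, v) = 2*y
-426/(b(23, 14) + Q(-34, -8)) = -426/(2*23 - 34) = -426/(46 - 34) = -426/12 = -426*1/12 = -71/2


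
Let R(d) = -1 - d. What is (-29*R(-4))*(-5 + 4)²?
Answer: -87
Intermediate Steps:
(-29*R(-4))*(-5 + 4)² = (-29*(-1 - 1*(-4)))*(-5 + 4)² = -29*(-1 + 4)*(-1)² = -29*3*1 = -87*1 = -87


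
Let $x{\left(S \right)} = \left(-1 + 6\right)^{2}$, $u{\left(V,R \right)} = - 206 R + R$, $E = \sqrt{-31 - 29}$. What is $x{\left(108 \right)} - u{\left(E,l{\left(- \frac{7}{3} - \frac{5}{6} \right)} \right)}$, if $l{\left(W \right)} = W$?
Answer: $- \frac{3745}{6} \approx -624.17$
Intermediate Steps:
$E = 2 i \sqrt{15}$ ($E = \sqrt{-60} = 2 i \sqrt{15} \approx 7.746 i$)
$u{\left(V,R \right)} = - 205 R$
$x{\left(S \right)} = 25$ ($x{\left(S \right)} = 5^{2} = 25$)
$x{\left(108 \right)} - u{\left(E,l{\left(- \frac{7}{3} - \frac{5}{6} \right)} \right)} = 25 - - 205 \left(- \frac{7}{3} - \frac{5}{6}\right) = 25 - \left(-205\right) \left(- \frac{19}{6}\right) = 25 - \frac{3895}{6} = - \frac{3745}{6}$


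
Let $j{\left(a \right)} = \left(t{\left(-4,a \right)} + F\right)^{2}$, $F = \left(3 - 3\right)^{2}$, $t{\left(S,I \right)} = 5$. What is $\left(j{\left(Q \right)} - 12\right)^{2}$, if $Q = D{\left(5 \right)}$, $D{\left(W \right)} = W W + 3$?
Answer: $169$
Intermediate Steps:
$D{\left(W \right)} = 3 + W^{2}$ ($D{\left(W \right)} = W^{2} + 3 = 3 + W^{2}$)
$F = 0$ ($F = 0^{2} = 0$)
$Q = 28$ ($Q = 3 + 5^{2} = 3 + 25 = 28$)
$j{\left(a \right)} = 25$ ($j{\left(a \right)} = \left(5 + 0\right)^{2} = 5^{2} = 25$)
$\left(j{\left(Q \right)} - 12\right)^{2} = \left(25 - 12\right)^{2} = 13^{2} = 169$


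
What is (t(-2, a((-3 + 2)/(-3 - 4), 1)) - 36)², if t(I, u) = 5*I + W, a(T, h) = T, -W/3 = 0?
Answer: 2116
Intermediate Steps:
W = 0 (W = -3*0 = 0)
t(I, u) = 5*I (t(I, u) = 5*I + 0 = 5*I)
(t(-2, a((-3 + 2)/(-3 - 4), 1)) - 36)² = (5*(-2) - 36)² = (-10 - 36)² = (-46)² = 2116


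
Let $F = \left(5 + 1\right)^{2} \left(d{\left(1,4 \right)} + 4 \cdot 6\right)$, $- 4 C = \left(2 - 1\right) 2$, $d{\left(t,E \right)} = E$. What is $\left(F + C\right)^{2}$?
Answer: $\frac{4060225}{4} \approx 1.0151 \cdot 10^{6}$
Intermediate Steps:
$C = - \frac{1}{2}$ ($C = - \frac{\left(2 - 1\right) 2}{4} = - \frac{1 \cdot 2}{4} = \left(- \frac{1}{4}\right) 2 = - \frac{1}{2} \approx -0.5$)
$F = 1008$ ($F = \left(5 + 1\right)^{2} \left(4 + 4 \cdot 6\right) = 6^{2} \left(4 + 24\right) = 36 \cdot 28 = 1008$)
$\left(F + C\right)^{2} = \left(1008 - \frac{1}{2}\right)^{2} = \left(\frac{2015}{2}\right)^{2} = \frac{4060225}{4}$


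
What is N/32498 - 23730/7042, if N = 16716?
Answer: -23337981/8173247 ≈ -2.8554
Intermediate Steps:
N/32498 - 23730/7042 = 16716/32498 - 23730/7042 = 16716*(1/32498) - 23730*1/7042 = 8358/16249 - 1695/503 = -23337981/8173247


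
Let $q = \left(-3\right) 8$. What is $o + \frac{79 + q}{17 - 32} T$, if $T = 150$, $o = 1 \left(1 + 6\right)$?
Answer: $-543$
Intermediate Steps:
$q = -24$
$o = 7$ ($o = 1 \cdot 7 = 7$)
$o + \frac{79 + q}{17 - 32} T = 7 + \frac{79 - 24}{17 - 32} \cdot 150 = 7 + \frac{55}{-15} \cdot 150 = 7 + 55 \left(- \frac{1}{15}\right) 150 = 7 - 550 = -543$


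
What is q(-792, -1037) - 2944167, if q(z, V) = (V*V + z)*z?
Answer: -854009151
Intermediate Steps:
q(z, V) = z*(z + V²) (q(z, V) = (V² + z)*z = (z + V²)*z = z*(z + V²))
q(-792, -1037) - 2944167 = -792*(-792 + (-1037)²) - 2944167 = -792*(-792 + 1075369) - 2944167 = -792*1074577 - 2944167 = -851064984 - 2944167 = -854009151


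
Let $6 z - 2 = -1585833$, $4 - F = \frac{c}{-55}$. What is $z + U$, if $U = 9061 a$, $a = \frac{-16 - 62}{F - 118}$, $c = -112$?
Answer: $- \frac{4943771651}{19146} \approx -2.5821 \cdot 10^{5}$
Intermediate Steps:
$F = \frac{108}{55}$ ($F = 4 - - \frac{112}{-55} = 4 - \left(-112\right) \left(- \frac{1}{55}\right) = 4 - \frac{112}{55} = \frac{108}{55} \approx 1.9636$)
$z = - \frac{1585831}{6}$ ($z = \frac{1}{3} + \frac{1}{6} \left(-1585833\right) = \frac{1}{3} - \frac{528611}{2} = - \frac{1585831}{6} \approx -2.6431 \cdot 10^{5}$)
$a = \frac{2145}{3191}$ ($a = \frac{-16 - 62}{\frac{108}{55} - 118} = - \frac{78}{- \frac{6382}{55}} = \left(-78\right) \left(- \frac{55}{6382}\right) = \frac{2145}{3191} \approx 0.6722$)
$U = \frac{19435845}{3191}$ ($U = 9061 \cdot \frac{2145}{3191} = \frac{19435845}{3191} \approx 6090.8$)
$z + U = - \frac{1585831}{6} + \frac{19435845}{3191} = - \frac{4943771651}{19146}$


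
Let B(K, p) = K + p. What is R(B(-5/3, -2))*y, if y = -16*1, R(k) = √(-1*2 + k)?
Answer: -16*I*√51/3 ≈ -38.088*I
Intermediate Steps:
R(k) = √(-2 + k)
y = -16
R(B(-5/3, -2))*y = √(-2 + (-5/3 - 2))*(-16) = √(-2 - 11/3)*(-16) = √(-17/3)*(-16) = (I*√51/3)*(-16) = -16*I*√51/3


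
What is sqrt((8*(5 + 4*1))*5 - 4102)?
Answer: I*sqrt(3742) ≈ 61.172*I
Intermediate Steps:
sqrt((8*(5 + 4*1))*5 - 4102) = sqrt((8*(5 + 4))*5 - 4102) = sqrt((8*9)*5 - 4102) = sqrt(72*5 - 4102) = sqrt(360 - 4102) = sqrt(-3742) = I*sqrt(3742)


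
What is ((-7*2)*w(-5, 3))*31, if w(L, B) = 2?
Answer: -868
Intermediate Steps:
((-7*2)*w(-5, 3))*31 = (-7*2*2)*31 = -14*2*31 = -28*31 = -868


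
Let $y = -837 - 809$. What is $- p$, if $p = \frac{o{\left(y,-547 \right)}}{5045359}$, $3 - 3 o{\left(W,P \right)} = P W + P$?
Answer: $\frac{899812}{15136077} \approx 0.059448$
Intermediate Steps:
$y = -1646$ ($y = -837 - 809 = -1646$)
$o{\left(W,P \right)} = 1 - \frac{P}{3} - \frac{P W}{3}$ ($o{\left(W,P \right)} = 1 - \frac{P W + P}{3} = 1 - \frac{P + P W}{3} = 1 - \left(\frac{P}{3} + \frac{P W}{3}\right) = 1 - \frac{P}{3} - \frac{P W}{3}$)
$p = - \frac{899812}{15136077}$ ($p = \frac{1 - - \frac{547}{3} - \left(- \frac{547}{3}\right) \left(-1646\right)}{5045359} = \left(1 + \frac{547}{3} - \frac{900362}{3}\right) \frac{1}{5045359} = \left(- \frac{899812}{3}\right) \frac{1}{5045359} = - \frac{899812}{15136077} \approx -0.059448$)
$- p = \left(-1\right) \left(- \frac{899812}{15136077}\right) = \frac{899812}{15136077}$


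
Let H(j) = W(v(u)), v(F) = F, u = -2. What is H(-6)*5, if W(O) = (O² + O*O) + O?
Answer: 30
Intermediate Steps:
W(O) = O + 2*O² (W(O) = (O² + O²) + O = 2*O² + O = O + 2*O²)
H(j) = 6 (H(j) = -2*(1 + 2*(-2)) = -2*(1 - 4) = -2*(-3) = 6)
H(-6)*5 = 6*5 = 30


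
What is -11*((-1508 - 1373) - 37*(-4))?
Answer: 30063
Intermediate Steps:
-11*((-1508 - 1373) - 37*(-4)) = -11*(-2881 + 148) = -11*(-2733) = 30063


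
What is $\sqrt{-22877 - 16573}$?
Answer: $5 i \sqrt{1578} \approx 198.62 i$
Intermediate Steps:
$\sqrt{-22877 - 16573} = \sqrt{-39450} = 5 i \sqrt{1578}$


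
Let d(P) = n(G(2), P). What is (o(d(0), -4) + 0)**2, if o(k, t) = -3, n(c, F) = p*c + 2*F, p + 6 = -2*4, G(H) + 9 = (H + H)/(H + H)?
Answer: 9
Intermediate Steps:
G(H) = -8 (G(H) = -9 + (H + H)/(H + H) = -9 + (2*H)/((2*H)) = -9 + (2*H)*(1/(2*H)) = -9 + 1 = -8)
p = -14 (p = -6 - 2*4 = -6 - 8 = -14)
n(c, F) = -14*c + 2*F
d(P) = 112 + 2*P (d(P) = -14*(-8) + 2*P = 112 + 2*P)
(o(d(0), -4) + 0)**2 = (-3 + 0)**2 = (-3)**2 = 9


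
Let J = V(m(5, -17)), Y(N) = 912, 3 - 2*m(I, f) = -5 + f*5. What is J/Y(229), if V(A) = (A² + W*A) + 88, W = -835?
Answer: -146309/3648 ≈ -40.107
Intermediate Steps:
m(I, f) = 4 - 5*f/2 (m(I, f) = 3/2 - (-5 + f*5)/2 = 3/2 - (-5 + 5*f)/2 = 3/2 + (5/2 - 5*f/2) = 4 - 5*f/2)
V(A) = 88 + A² - 835*A (V(A) = (A² - 835*A) + 88 = 88 + A² - 835*A)
J = -146309/4 (J = 88 + (4 - 5/2*(-17))² - 835*(4 - 5/2*(-17)) = 88 + (4 + 85/2)² - 835*(4 + 85/2) = 88 + (93/2)² - 835*93/2 = 88 + 8649/4 - 77655/2 = -146309/4 ≈ -36577.)
J/Y(229) = -146309/4/912 = -146309/4*1/912 = -146309/3648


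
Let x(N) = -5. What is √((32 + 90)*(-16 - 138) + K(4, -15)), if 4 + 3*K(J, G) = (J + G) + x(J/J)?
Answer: 8*I*√2643/3 ≈ 137.09*I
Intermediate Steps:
K(J, G) = -3 + G/3 + J/3 (K(J, G) = -4/3 + ((J + G) - 5)/3 = -4/3 + ((G + J) - 5)/3 = -4/3 + (-5 + G + J)/3 = -4/3 + (-5/3 + G/3 + J/3) = -3 + G/3 + J/3)
√((32 + 90)*(-16 - 138) + K(4, -15)) = √((32 + 90)*(-16 - 138) + (-3 + (⅓)*(-15) + (⅓)*4)) = √(122*(-154) + (-3 - 5 + 4/3)) = √(-18788 - 20/3) = √(-56384/3) = 8*I*√2643/3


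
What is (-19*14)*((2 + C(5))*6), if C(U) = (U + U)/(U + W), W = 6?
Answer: -51072/11 ≈ -4642.9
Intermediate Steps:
C(U) = 2*U/(6 + U) (C(U) = (U + U)/(U + 6) = (2*U)/(6 + U) = 2*U/(6 + U))
(-19*14)*((2 + C(5))*6) = (-19*14)*((2 + 2*5/(6 + 5))*6) = -266*(2 + 2*5/11)*6 = -266*(2 + 2*5*(1/11))*6 = -266*(2 + 10/11)*6 = -8512*6/11 = -266*192/11 = -51072/11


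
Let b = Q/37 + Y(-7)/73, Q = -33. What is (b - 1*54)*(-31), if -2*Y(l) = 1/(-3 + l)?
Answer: 91921913/54020 ≈ 1701.6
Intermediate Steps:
Y(l) = -1/(2*(-3 + l))
b = -48143/54020 (b = -33/37 - 1/(-6 + 2*(-7))/73 = -33*1/37 - 1/(-6 - 14)*(1/73) = -33/37 - 1/(-20)*(1/73) = -33/37 - 1*(-1/20)*(1/73) = -33/37 + (1/20)*(1/73) = -33/37 + 1/1460 = -48143/54020 ≈ -0.89121)
(b - 1*54)*(-31) = (-48143/54020 - 1*54)*(-31) = (-48143/54020 - 54)*(-31) = -2965223/54020*(-31) = 91921913/54020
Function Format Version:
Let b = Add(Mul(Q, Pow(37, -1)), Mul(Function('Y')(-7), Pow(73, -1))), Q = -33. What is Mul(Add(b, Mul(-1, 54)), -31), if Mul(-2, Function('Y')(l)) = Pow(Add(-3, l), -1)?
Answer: Rational(91921913, 54020) ≈ 1701.6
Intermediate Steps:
Function('Y')(l) = Mul(Rational(-1, 2), Pow(Add(-3, l), -1))
b = Rational(-48143, 54020) (b = Add(Mul(-33, Pow(37, -1)), Mul(Mul(-1, Pow(Add(-6, Mul(2, -7)), -1)), Pow(73, -1))) = Add(Mul(-33, Rational(1, 37)), Mul(Mul(-1, Pow(Add(-6, -14), -1)), Rational(1, 73))) = Add(Rational(-33, 37), Mul(Mul(-1, Pow(-20, -1)), Rational(1, 73))) = Add(Rational(-33, 37), Mul(Mul(-1, Rational(-1, 20)), Rational(1, 73))) = Add(Rational(-33, 37), Mul(Rational(1, 20), Rational(1, 73))) = Add(Rational(-33, 37), Rational(1, 1460)) = Rational(-48143, 54020) ≈ -0.89121)
Mul(Add(b, Mul(-1, 54)), -31) = Mul(Add(Rational(-48143, 54020), Mul(-1, 54)), -31) = Mul(Add(Rational(-48143, 54020), -54), -31) = Mul(Rational(-2965223, 54020), -31) = Rational(91921913, 54020)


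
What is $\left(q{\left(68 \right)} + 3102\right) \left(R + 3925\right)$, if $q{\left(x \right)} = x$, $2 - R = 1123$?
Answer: $8888680$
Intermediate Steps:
$R = -1121$ ($R = 2 - 1123 = -1121$)
$\left(q{\left(68 \right)} + 3102\right) \left(R + 3925\right) = \left(68 + 3102\right) \left(-1121 + 3925\right) = 3170 \cdot 2804 = 8888680$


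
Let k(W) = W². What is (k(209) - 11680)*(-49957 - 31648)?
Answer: -2611441605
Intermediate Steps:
(k(209) - 11680)*(-49957 - 31648) = (209² - 11680)*(-49957 - 31648) = (43681 - 11680)*(-81605) = 32001*(-81605) = -2611441605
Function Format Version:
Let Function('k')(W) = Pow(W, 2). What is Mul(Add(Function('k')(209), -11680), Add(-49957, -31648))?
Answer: -2611441605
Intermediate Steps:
Mul(Add(Function('k')(209), -11680), Add(-49957, -31648)) = Mul(Add(Pow(209, 2), -11680), Add(-49957, -31648)) = Mul(Add(43681, -11680), -81605) = Mul(32001, -81605) = -2611441605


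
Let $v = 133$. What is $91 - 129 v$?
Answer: $-17066$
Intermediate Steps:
$91 - 129 v = 91 - 17157 = -17066$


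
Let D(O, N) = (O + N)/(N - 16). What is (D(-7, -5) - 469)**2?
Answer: 10751841/49 ≈ 2.1943e+5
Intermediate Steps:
D(O, N) = (N + O)/(-16 + N)
(D(-7, -5) - 469)**2 = ((-5 - 7)/(-16 - 5) - 469)**2 = (-12/(-21) - 469)**2 = (-1/21*(-12) - 469)**2 = (4/7 - 469)**2 = (-3279/7)**2 = 10751841/49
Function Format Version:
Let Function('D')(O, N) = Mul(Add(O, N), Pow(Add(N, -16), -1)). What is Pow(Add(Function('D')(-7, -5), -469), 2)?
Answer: Rational(10751841, 49) ≈ 2.1943e+5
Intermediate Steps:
Function('D')(O, N) = Mul(Pow(Add(-16, N), -1), Add(N, O)) (Function('D')(O, N) = Mul(Add(N, O), Pow(Add(-16, N), -1)) = Mul(Pow(Add(-16, N), -1), Add(N, O)))
Pow(Add(Function('D')(-7, -5), -469), 2) = Pow(Add(Mul(Pow(Add(-16, -5), -1), Add(-5, -7)), -469), 2) = Pow(Add(Mul(Pow(-21, -1), -12), -469), 2) = Pow(Add(Mul(Rational(-1, 21), -12), -469), 2) = Pow(Add(Rational(4, 7), -469), 2) = Pow(Rational(-3279, 7), 2) = Rational(10751841, 49)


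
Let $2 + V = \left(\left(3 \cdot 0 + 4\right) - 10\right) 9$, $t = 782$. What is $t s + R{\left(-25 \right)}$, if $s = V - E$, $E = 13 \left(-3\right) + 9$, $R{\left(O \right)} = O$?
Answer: $-20357$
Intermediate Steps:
$E = -30$ ($E = -39 + 9 = -30$)
$V = -56$ ($V = -2 + \left(\left(3 \cdot 0 + 4\right) - 10\right) 9 = -2 + \left(\left(0 + 4\right) - 10\right) 9 = -2 + \left(4 - 10\right) 9 = -2 - 54 = -56$)
$s = -26$ ($s = -56 - -30 = -56 + 30 = -26$)
$t s + R{\left(-25 \right)} = 782 \left(-26\right) - 25 = -20332 - 25 = -20357$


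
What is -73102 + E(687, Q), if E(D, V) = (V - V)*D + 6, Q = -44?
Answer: -73096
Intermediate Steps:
E(D, V) = 6 (E(D, V) = 0*D + 6 = 0 + 6 = 6)
-73102 + E(687, Q) = -73102 + 6 = -73096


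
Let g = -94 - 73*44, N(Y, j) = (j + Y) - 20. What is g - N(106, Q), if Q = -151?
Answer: -3241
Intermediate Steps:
N(Y, j) = -20 + Y + j (N(Y, j) = (Y + j) - 20 = -20 + Y + j)
g = -3306 (g = -94 - 3212 = -3306)
g - N(106, Q) = -3306 - (-20 + 106 - 151) = -3306 - 1*(-65) = -3306 + 65 = -3241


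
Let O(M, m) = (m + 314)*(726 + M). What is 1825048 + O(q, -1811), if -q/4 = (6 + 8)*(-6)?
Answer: 235234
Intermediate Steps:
q = 336 (q = -4*(6 + 8)*(-6) = -56*(-6) = -4*(-84) = 336)
O(M, m) = (314 + m)*(726 + M)
1825048 + O(q, -1811) = 1825048 + (227964 + 314*336 + 726*(-1811) + 336*(-1811)) = 1825048 + (227964 + 105504 - 1314786 - 608496) = 1825048 - 1589814 = 235234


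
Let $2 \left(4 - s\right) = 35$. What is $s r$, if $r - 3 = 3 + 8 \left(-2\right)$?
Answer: $135$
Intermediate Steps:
$r = -10$ ($r = 3 + \left(3 + 8 \left(-2\right)\right) = 3 + \left(3 - 16\right) = 3 - 13 = -10$)
$s = - \frac{27}{2}$ ($s = 4 - \frac{35}{2} = - \frac{27}{2} \approx -13.5$)
$s r = \left(- \frac{27}{2}\right) \left(-10\right) = 135$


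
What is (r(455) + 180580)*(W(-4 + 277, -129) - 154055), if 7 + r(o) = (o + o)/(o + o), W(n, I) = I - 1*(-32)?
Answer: -27835843248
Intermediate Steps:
W(n, I) = 32 + I (W(n, I) = I + 32 = 32 + I)
r(o) = -6 (r(o) = -7 + (o + o)/(o + o) = -7 + (2*o)/((2*o)) = -7 + (2*o)*(1/(2*o)) = -7 + 1 = -6)
(r(455) + 180580)*(W(-4 + 277, -129) - 154055) = (-6 + 180580)*((32 - 129) - 154055) = 180574*(-97 - 154055) = 180574*(-154152) = -27835843248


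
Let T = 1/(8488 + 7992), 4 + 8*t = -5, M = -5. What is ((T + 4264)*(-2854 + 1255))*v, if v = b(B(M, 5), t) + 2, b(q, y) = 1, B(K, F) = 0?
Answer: -337088648637/16480 ≈ -2.0454e+7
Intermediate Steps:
t = -9/8 (t = -½ + (⅛)*(-5) = -½ - 5/8 = -9/8 ≈ -1.1250)
T = 1/16480 ≈ 6.0680e-5
v = 3 (v = 1 + 2 = 3)
((T + 4264)*(-2854 + 1255))*v = ((1/16480 + 4264)*(-2854 + 1255))*3 = ((70270721/16480)*(-1599))*3 = -112362882879/16480*3 = -337088648637/16480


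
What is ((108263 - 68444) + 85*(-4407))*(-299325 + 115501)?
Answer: 61539863424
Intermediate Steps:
((108263 - 68444) + 85*(-4407))*(-299325 + 115501) = (39819 - 374595)*(-183824) = -334776*(-183824) = 61539863424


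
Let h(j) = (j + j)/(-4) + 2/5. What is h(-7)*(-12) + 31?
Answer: -79/5 ≈ -15.800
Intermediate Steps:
h(j) = ⅖ - j/2 (h(j) = (2*j)*(-¼) + 2*(⅕) = -j/2 + ⅖ = ⅖ - j/2)
h(-7)*(-12) + 31 = (⅖ - ½*(-7))*(-12) + 31 = (⅖ + 7/2)*(-12) + 31 = (39/10)*(-12) + 31 = -234/5 + 31 = -79/5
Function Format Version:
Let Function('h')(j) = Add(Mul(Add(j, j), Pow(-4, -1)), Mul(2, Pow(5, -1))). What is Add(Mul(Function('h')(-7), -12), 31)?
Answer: Rational(-79, 5) ≈ -15.800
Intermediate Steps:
Function('h')(j) = Add(Rational(2, 5), Mul(Rational(-1, 2), j)) (Function('h')(j) = Add(Mul(Mul(2, j), Rational(-1, 4)), Mul(2, Rational(1, 5))) = Add(Mul(Rational(-1, 2), j), Rational(2, 5)) = Add(Rational(2, 5), Mul(Rational(-1, 2), j)))
Add(Mul(Function('h')(-7), -12), 31) = Add(Mul(Add(Rational(2, 5), Mul(Rational(-1, 2), -7)), -12), 31) = Add(Mul(Add(Rational(2, 5), Rational(7, 2)), -12), 31) = Add(Mul(Rational(39, 10), -12), 31) = Add(Rational(-234, 5), 31) = Rational(-79, 5)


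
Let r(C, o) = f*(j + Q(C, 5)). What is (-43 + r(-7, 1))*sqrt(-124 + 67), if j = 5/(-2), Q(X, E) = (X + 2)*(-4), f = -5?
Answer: -261*I*sqrt(57)/2 ≈ -985.25*I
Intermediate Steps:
Q(X, E) = -8 - 4*X (Q(X, E) = (2 + X)*(-4) = -8 - 4*X)
j = -5/2 (j = 5*(-1/2) = -5/2 ≈ -2.5000)
r(C, o) = 105/2 + 20*C (r(C, o) = -5*(-5/2 + (-8 - 4*C)) = -5*(-21/2 - 4*C) = 105/2 + 20*C)
(-43 + r(-7, 1))*sqrt(-124 + 67) = (-43 + (105/2 + 20*(-7)))*sqrt(-124 + 67) = (-43 + (105/2 - 140))*sqrt(-57) = (-43 - 175/2)*(I*sqrt(57)) = -261*I*sqrt(57)/2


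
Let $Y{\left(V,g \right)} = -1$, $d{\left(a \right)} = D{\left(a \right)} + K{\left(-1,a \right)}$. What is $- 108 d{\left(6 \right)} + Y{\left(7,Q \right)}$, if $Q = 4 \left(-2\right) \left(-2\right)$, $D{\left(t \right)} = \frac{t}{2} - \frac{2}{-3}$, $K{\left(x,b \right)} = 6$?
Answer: $-1045$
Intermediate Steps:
$D{\left(t \right)} = \frac{2}{3} + \frac{t}{2}$ ($D{\left(t \right)} = t \frac{1}{2} - - \frac{2}{3} = \frac{t}{2} + \frac{2}{3} = \frac{2}{3} + \frac{t}{2}$)
$Q = 16$ ($Q = \left(-8\right) \left(-2\right) = 16$)
$d{\left(a \right)} = \frac{20}{3} + \frac{a}{2}$ ($d{\left(a \right)} = \left(\frac{2}{3} + \frac{a}{2}\right) + 6 = \frac{20}{3} + \frac{a}{2}$)
$- 108 d{\left(6 \right)} + Y{\left(7,Q \right)} = - 108 \left(\frac{20}{3} + \frac{1}{2} \cdot 6\right) - 1 = - 108 \left(\frac{20}{3} + 3\right) - 1 = \left(-108\right) \frac{29}{3} - 1 = -1044 - 1 = -1045$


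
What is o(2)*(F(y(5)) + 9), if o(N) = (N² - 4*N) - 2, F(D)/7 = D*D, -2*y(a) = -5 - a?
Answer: -1104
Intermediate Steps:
y(a) = 5/2 + a/2 (y(a) = -(-5 - a)/2 = 5/2 + a/2)
F(D) = 7*D² (F(D) = 7*(D*D) = 7*D²)
o(N) = -2 + N² - 4*N
o(2)*(F(y(5)) + 9) = (-2 + 2² - 4*2)*(7*(5/2 + (½)*5)² + 9) = (-2 + 4 - 8)*(7*(5/2 + 5/2)² + 9) = -6*(7*5² + 9) = -6*(7*25 + 9) = -6*(175 + 9) = -6*184 = -1104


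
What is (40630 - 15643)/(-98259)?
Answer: -8329/32753 ≈ -0.25430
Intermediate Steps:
(40630 - 15643)/(-98259) = 24987*(-1/98259) = -8329/32753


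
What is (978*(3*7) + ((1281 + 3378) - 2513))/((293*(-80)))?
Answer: -5671/5860 ≈ -0.96775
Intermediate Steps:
(978*(3*7) + ((1281 + 3378) - 2513))/((293*(-80))) = (978*21 + (4659 - 2513))/(-23440) = (20538 + 2146)*(-1/23440) = 22684*(-1/23440) = -5671/5860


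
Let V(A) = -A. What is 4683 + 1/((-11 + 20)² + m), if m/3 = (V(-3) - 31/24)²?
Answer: 80702331/17233 ≈ 4683.0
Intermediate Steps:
m = 1681/192 (m = 3*(-1*(-3) - 31/24)² = 3*(3 - 31*1/24)² = 3*(3 - 31/24)² = 3*(41/24)² = 3*(1681/576) = 1681/192 ≈ 8.7552)
4683 + 1/((-11 + 20)² + m) = 4683 + 1/((-11 + 20)² + 1681/192) = 4683 + 1/(9² + 1681/192) = 4683 + 1/(81 + 1681/192) = 4683 + 1/(17233/192) = 4683 + 192/17233 = 80702331/17233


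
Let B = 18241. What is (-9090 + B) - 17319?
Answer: -8168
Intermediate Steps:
(-9090 + B) - 17319 = (-9090 + 18241) - 17319 = 9151 - 17319 = -8168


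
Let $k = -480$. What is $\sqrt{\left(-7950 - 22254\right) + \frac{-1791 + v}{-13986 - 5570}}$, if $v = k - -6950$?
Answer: $\frac{i \sqrt{2887805689567}}{9778} \approx 173.79 i$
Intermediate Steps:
$v = 6470$ ($v = -480 - -6950 = -480 + 6950 = 6470$)
$\sqrt{\left(-7950 - 22254\right) + \frac{-1791 + v}{-13986 - 5570}} = \sqrt{\left(-7950 - 22254\right) + \frac{-1791 + 6470}{-13986 - 5570}} = \sqrt{\left(-7950 - 22254\right) + \frac{4679}{-19556}} = \sqrt{-30204 + 4679 \left(- \frac{1}{19556}\right)} = \sqrt{-30204 - \frac{4679}{19556}} = \sqrt{- \frac{590674103}{19556}} = \frac{i \sqrt{2887805689567}}{9778}$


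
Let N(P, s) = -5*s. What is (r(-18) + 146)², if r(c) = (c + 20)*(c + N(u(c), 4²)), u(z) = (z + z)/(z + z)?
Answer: 2500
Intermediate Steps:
u(z) = 1 (u(z) = (2*z)/((2*z)) = (2*z)*(1/(2*z)) = 1)
r(c) = (-80 + c)*(20 + c) (r(c) = (c + 20)*(c - 5*4²) = (20 + c)*(c - 5*16) = (20 + c)*(c - 80) = (20 + c)*(-80 + c) = (-80 + c)*(20 + c))
(r(-18) + 146)² = ((-1600 + (-18)² - 60*(-18)) + 146)² = ((-1600 + 324 + 1080) + 146)² = (-196 + 146)² = (-50)² = 2500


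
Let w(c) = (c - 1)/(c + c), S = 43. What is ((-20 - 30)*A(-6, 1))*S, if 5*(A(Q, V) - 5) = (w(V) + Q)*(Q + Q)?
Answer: -41710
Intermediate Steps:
w(c) = (-1 + c)/(2*c) (w(c) = (-1 + c)/((2*c)) = (-1 + c)*(1/(2*c)) = (-1 + c)/(2*c))
A(Q, V) = 5 + 2*Q*(Q + (-1 + V)/(2*V))/5 (A(Q, V) = 5 + (((-1 + V)/(2*V) + Q)*(Q + Q))/5 = 5 + ((Q + (-1 + V)/(2*V))*(2*Q))/5 = 5 + (2*Q*(Q + (-1 + V)/(2*V)))/5 = 5 + 2*Q*(Q + (-1 + V)/(2*V))/5)
((-20 - 30)*A(-6, 1))*S = ((-20 - 30)*((⅕)*(-6*(-1 + 1) + 1*(25 + 2*(-6)²))/1))*43 = -10*(-6*0 + 1*(25 + 2*36))*43 = -10*(0 + 1*(25 + 72))*43 = -10*(0 + 1*97)*43 = -10*(0 + 97)*43 = -10*97*43 = -50*97/5*43 = -970*43 = -41710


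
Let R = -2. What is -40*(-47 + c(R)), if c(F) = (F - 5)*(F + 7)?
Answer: 3280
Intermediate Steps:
c(F) = (-5 + F)*(7 + F)
-40*(-47 + c(R)) = -40*(-47 + (-35 + (-2)² + 2*(-2))) = -40*(-47 + (-35 + 4 - 4)) = -40*(-47 - 35) = -40*(-82) = 3280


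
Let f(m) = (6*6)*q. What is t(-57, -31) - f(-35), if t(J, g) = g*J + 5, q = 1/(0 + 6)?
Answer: 1766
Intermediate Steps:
q = ⅙ (q = 1/6 = ⅙ ≈ 0.16667)
t(J, g) = 5 + J*g (t(J, g) = J*g + 5 = 5 + J*g)
f(m) = 6 (f(m) = (6*6)*(⅙) = 36*(⅙) = 6)
t(-57, -31) - f(-35) = (5 - 57*(-31)) - 1*6 = (5 + 1767) - 6 = 1772 - 6 = 1766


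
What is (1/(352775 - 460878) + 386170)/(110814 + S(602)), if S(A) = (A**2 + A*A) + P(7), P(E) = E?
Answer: 13915378503/30111333929 ≈ 0.46213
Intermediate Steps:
S(A) = 7 + 2*A**2 (S(A) = (A**2 + A*A) + 7 = (A**2 + A**2) + 7 = 2*A**2 + 7 = 7 + 2*A**2)
(1/(352775 - 460878) + 386170)/(110814 + S(602)) = (1/(352775 - 460878) + 386170)/(110814 + (7 + 2*602**2)) = (1/(-108103) + 386170)/(110814 + (7 + 2*362404)) = (-1/108103 + 386170)/(110814 + (7 + 724808)) = 41746135509/(108103*(110814 + 724815)) = (41746135509/108103)/835629 = (41746135509/108103)*(1/835629) = 13915378503/30111333929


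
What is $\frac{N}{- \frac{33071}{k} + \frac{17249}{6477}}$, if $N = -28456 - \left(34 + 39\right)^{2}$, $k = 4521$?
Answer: $\frac{329769945615}{45406046} \approx 7262.7$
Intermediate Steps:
$N = -33785$ ($N = -28456 - 73^{2} = -28456 - 5329 = -33785$)
$\frac{N}{- \frac{33071}{k} + \frac{17249}{6477}} = - \frac{33785}{- \frac{33071}{4521} + \frac{17249}{6477}} = - \frac{33785}{- \frac{45406046}{9760839}} = \left(-33785\right) \left(- \frac{9760839}{45406046}\right) = \frac{329769945615}{45406046}$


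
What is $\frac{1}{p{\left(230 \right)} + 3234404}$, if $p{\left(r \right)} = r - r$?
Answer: $\frac{1}{3234404} \approx 3.0918 \cdot 10^{-7}$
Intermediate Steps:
$p{\left(r \right)} = 0$
$\frac{1}{p{\left(230 \right)} + 3234404} = \frac{1}{0 + 3234404} = \frac{1}{3234404}$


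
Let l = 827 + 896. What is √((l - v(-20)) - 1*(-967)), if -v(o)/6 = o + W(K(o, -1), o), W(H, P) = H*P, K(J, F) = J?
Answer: √4970 ≈ 70.498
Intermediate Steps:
l = 1723
v(o) = -6*o - 6*o² (v(o) = -6*(o + o*o) = -6*(o + o²) = -6*o - 6*o²)
√((l - v(-20)) - 1*(-967)) = √((1723 - 6*(-20)*(-1 - 1*(-20))) - 1*(-967)) = √((1723 - 6*(-20)*(-1 + 20)) + 967) = √((1723 - 6*(-20)*19) + 967) = √((1723 - 1*(-2280)) + 967) = √((1723 + 2280) + 967) = √(4003 + 967) = √4970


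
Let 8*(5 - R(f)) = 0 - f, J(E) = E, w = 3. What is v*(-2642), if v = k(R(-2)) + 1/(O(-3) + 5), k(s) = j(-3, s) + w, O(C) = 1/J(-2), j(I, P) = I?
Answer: -5284/9 ≈ -587.11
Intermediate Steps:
R(f) = 5 + f/8 (R(f) = 5 - (0 - f)/8 = 5 - (-1)*f/8 = 5 + f/8)
O(C) = -½ (O(C) = 1/(-2) = -½)
k(s) = 0 (k(s) = -3 + 3 = 0)
v = 2/9 (v = 0 + 1/(-½ + 5) = 0 + 1/(9/2) = 0 + 2/9 = 2/9 ≈ 0.22222)
v*(-2642) = (2/9)*(-2642) = -5284/9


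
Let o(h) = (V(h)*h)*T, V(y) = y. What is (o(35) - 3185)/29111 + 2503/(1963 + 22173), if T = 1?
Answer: 25558273/702623096 ≈ 0.036376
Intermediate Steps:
o(h) = h² (o(h) = (h*h)*1 = h²*1 = h²)
(o(35) - 3185)/29111 + 2503/(1963 + 22173) = (35² - 3185)/29111 + 2503/(1963 + 22173) = (1225 - 3185)*(1/29111) + 2503/24136 = -1960*1/29111 + 2503*(1/24136) = -1960/29111 + 2503/24136 = 25558273/702623096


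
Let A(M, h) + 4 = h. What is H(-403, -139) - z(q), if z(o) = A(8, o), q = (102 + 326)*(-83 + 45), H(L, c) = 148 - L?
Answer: 16819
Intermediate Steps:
A(M, h) = -4 + h
q = -16264 (q = 428*(-38) = -16264)
z(o) = -4 + o
H(-403, -139) - z(q) = (148 - 1*(-403)) - (-4 - 16264) = (148 + 403) - 1*(-16268) = 551 + 16268 = 16819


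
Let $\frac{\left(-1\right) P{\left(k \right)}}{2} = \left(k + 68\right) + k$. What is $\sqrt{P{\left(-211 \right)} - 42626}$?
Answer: $i \sqrt{41918} \approx 204.74 i$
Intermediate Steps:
$P{\left(k \right)} = -136 - 4 k$ ($P{\left(k \right)} = - 2 \left(\left(k + 68\right) + k\right) = - 2 \left(\left(68 + k\right) + k\right) = - 2 \left(68 + 2 k\right) = -136 - 4 k$)
$\sqrt{P{\left(-211 \right)} - 42626} = \sqrt{\left(-136 - -844\right) - 42626} = \sqrt{\left(-136 + 844\right) - 42626} = \sqrt{708 - 42626} = \sqrt{-41918} = i \sqrt{41918}$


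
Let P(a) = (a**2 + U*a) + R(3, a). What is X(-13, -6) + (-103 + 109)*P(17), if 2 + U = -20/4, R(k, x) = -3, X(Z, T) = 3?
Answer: 1005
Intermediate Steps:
U = -7 (U = -2 - 20/4 = -2 - 20*1/4 = -2 - 5 = -7)
P(a) = -3 + a**2 - 7*a (P(a) = (a**2 - 7*a) - 3 = -3 + a**2 - 7*a)
X(-13, -6) + (-103 + 109)*P(17) = 3 + (-103 + 109)*(-3 + 17**2 - 7*17) = 3 + 6*(-3 + 289 - 119) = 3 + 6*167 = 3 + 1002 = 1005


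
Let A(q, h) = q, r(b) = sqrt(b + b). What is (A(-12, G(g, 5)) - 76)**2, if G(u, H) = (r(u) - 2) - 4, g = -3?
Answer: 7744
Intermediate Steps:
r(b) = sqrt(2)*sqrt(b) (r(b) = sqrt(2*b) = sqrt(2)*sqrt(b))
G(u, H) = -6 + sqrt(2)*sqrt(u) (G(u, H) = (sqrt(2)*sqrt(u) - 2) - 4 = (-2 + sqrt(2)*sqrt(u)) - 4 = -6 + sqrt(2)*sqrt(u))
(A(-12, G(g, 5)) - 76)**2 = (-12 - 76)**2 = (-88)**2 = 7744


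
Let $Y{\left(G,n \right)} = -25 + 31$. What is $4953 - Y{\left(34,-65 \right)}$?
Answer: $4947$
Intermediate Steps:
$Y{\left(G,n \right)} = 6$
$4953 - Y{\left(34,-65 \right)} = 4953 - 6 = 4947$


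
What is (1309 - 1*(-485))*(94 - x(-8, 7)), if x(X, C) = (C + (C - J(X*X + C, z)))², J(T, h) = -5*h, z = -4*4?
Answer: -7646028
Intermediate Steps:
z = -16
x(X, C) = (-80 + 2*C)² (x(X, C) = (C + (C - (-5)*(-16)))² = (C + (C - 1*80))² = (C + (C - 80))² = (C + (-80 + C))² = (-80 + 2*C)²)
(1309 - 1*(-485))*(94 - x(-8, 7)) = (1309 - 1*(-485))*(94 - 4*(-40 + 7)²) = (1309 + 485)*(94 - 4*(-33)²) = 1794*(94 - 4*1089) = 1794*(94 - 1*4356) = 1794*(94 - 4356) = 1794*(-4262) = -7646028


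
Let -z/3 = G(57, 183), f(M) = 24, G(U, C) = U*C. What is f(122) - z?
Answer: 31317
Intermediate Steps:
G(U, C) = C*U
z = -31293 (z = -549*57 = -3*10431 = -31293)
f(122) - z = 24 - 1*(-31293) = 24 + 31293 = 31317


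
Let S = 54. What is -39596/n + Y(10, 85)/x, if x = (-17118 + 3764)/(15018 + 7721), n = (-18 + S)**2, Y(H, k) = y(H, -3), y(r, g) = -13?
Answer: -18207289/2163348 ≈ -8.4163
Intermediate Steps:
Y(H, k) = -13
n = 1296 (n = (-18 + 54)**2 = 36**2 = 1296)
x = -13354/22739 ≈ -0.58727
-39596/n + Y(10, 85)/x = -39596/1296 - 13/(-13354/22739) = -39596*1/1296 - 13*(-22739/13354) = -9899/324 + 295607/13354 = -18207289/2163348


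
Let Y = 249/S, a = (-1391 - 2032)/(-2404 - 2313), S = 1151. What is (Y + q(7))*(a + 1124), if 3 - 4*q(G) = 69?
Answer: -198870332535/10858534 ≈ -18315.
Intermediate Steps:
a = 3423/4717 (a = -3423/(-4717) = -3423*(-1/4717) = 3423/4717 ≈ 0.72567)
Y = 249/1151 ≈ 0.21633
q(G) = -33/2 (q(G) = ¾ - ¼*69 = ¾ - 69/4 = -33/2)
(Y + q(7))*(a + 1124) = (249/1151 - 33/2)*(3423/4717 + 1124) = -37485/2302*5305331/4717 = -198870332535/10858534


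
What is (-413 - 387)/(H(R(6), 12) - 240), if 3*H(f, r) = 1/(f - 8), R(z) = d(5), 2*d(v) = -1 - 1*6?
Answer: 27600/8281 ≈ 3.3329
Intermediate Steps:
d(v) = -7/2 (d(v) = (-1 - 1*6)/2 = (-1 - 6)/2 = (½)*(-7) = -7/2)
R(z) = -7/2
H(f, r) = 1/(3*(-8 + f)) (H(f, r) = 1/(3*(f - 8)) = 1/(3*(-8 + f)))
(-413 - 387)/(H(R(6), 12) - 240) = (-413 - 387)/(1/(3*(-8 - 7/2)) - 240) = -800/(1/(3*(-23/2)) - 240) = -800/((⅓)*(-2/23) - 240) = -800/(-2/69 - 240) = -800/(-16562/69) = -800*(-69/16562) = 27600/8281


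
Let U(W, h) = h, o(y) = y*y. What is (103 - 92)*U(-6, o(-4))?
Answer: 176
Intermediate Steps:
o(y) = y**2
(103 - 92)*U(-6, o(-4)) = (103 - 92)*(-4)**2 = 11*16 = 176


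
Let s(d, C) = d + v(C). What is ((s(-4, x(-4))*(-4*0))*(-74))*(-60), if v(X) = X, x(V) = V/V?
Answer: 0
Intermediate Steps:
x(V) = 1
s(d, C) = C + d (s(d, C) = d + C = C + d)
((s(-4, x(-4))*(-4*0))*(-74))*(-60) = (((1 - 4)*(-4*0))*(-74))*(-60) = (-3*0*(-74))*(-60) = (0*(-74))*(-60) = 0*(-60) = 0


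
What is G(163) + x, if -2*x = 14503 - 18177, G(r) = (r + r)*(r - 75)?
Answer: 30525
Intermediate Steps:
G(r) = 2*r*(-75 + r) (G(r) = (2*r)*(-75 + r) = 2*r*(-75 + r))
x = 1837 (x = -(14503 - 18177)/2 = -1/2*(-3674) = 1837)
G(163) + x = 2*163*(-75 + 163) + 1837 = 2*163*88 + 1837 = 28688 + 1837 = 30525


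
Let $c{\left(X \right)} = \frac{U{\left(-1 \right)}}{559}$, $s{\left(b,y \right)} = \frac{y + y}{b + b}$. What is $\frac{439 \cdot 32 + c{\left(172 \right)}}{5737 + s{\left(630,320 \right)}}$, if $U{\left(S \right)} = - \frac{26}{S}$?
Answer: $\frac{38056158}{15542909} \approx 2.4485$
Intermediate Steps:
$s{\left(b,y \right)} = \frac{y}{b}$ ($s{\left(b,y \right)} = \frac{2 y}{2 b} = 2 y \frac{1}{2 b} = \frac{y}{b}$)
$c{\left(X \right)} = \frac{2}{43}$ ($c{\left(X \right)} = \frac{\left(-26\right) \frac{1}{-1}}{559} = \left(-26\right) \left(-1\right) \frac{1}{559} = 26 \cdot \frac{1}{559} = \frac{2}{43}$)
$\frac{439 \cdot 32 + c{\left(172 \right)}}{5737 + s{\left(630,320 \right)}} = \frac{439 \cdot 32 + \frac{2}{43}}{5737 + \frac{320}{630}} = \frac{14048 + \frac{2}{43}}{5737 + 320 \cdot \frac{1}{630}} = \frac{604066}{43 \left(5737 + \frac{32}{63}\right)} = \frac{604066}{43 \cdot \frac{361463}{63}} = \frac{604066}{43} \cdot \frac{63}{361463} = \frac{38056158}{15542909}$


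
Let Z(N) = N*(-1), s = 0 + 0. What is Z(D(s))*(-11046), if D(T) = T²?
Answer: 0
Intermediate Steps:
s = 0
Z(N) = -N
Z(D(s))*(-11046) = -1*0²*(-11046) = -1*0*(-11046) = 0*(-11046) = 0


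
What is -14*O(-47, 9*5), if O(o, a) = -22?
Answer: 308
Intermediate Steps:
-14*O(-47, 9*5) = -14*(-22) = 308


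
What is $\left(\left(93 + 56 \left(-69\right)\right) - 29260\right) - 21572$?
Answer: $-54603$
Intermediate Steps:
$\left(\left(93 + 56 \left(-69\right)\right) - 29260\right) - 21572 = \left(\left(93 - 3864\right) - 29260\right) - 21572 = \left(-3771 - 29260\right) - 21572 = -33031 - 21572 = -54603$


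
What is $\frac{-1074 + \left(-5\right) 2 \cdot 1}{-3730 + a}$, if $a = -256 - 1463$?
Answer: $\frac{1084}{5449} \approx 0.19894$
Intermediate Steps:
$a = -1719$
$\frac{-1074 + \left(-5\right) 2 \cdot 1}{-3730 + a} = \frac{-1074 + \left(-5\right) 2 \cdot 1}{-3730 - 1719} = \frac{-1074 - 10}{-5449} = \left(-1074 - 10\right) \left(- \frac{1}{5449}\right) = \left(-1084\right) \left(- \frac{1}{5449}\right) = \frac{1084}{5449}$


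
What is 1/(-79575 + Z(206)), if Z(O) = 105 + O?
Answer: -1/79264 ≈ -1.2616e-5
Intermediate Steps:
1/(-79575 + Z(206)) = 1/(-79575 + (105 + 206)) = 1/(-79575 + 311) = 1/(-79264) = -1/79264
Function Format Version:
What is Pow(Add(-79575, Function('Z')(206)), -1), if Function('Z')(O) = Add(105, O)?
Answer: Rational(-1, 79264) ≈ -1.2616e-5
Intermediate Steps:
Pow(Add(-79575, Function('Z')(206)), -1) = Pow(Add(-79575, Add(105, 206)), -1) = Pow(Add(-79575, 311), -1) = Pow(-79264, -1) = Rational(-1, 79264)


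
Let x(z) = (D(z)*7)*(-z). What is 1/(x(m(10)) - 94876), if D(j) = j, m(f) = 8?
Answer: -1/95324 ≈ -1.0491e-5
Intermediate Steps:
x(z) = -7*z² (x(z) = (z*7)*(-z) = (7*z)*(-z) = -7*z²)
1/(x(m(10)) - 94876) = 1/(-7*8² - 94876) = 1/(-7*64 - 94876) = 1/(-448 - 94876) = 1/(-95324) = -1/95324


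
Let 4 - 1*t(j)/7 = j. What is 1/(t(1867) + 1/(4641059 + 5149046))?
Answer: -9790105/127672759304 ≈ -7.6681e-5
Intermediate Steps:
t(j) = 28 - 7*j
1/(t(1867) + 1/(4641059 + 5149046)) = 1/((28 - 7*1867) + 1/(4641059 + 5149046)) = 1/((28 - 13069) + 1/9790105) = 1/(-13041 + 1/9790105) = 1/(-127672759304/9790105) = -9790105/127672759304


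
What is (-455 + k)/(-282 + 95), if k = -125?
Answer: 580/187 ≈ 3.1016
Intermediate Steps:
(-455 + k)/(-282 + 95) = (-455 - 125)/(-282 + 95) = -580/(-187) = -580*(-1/187) = 580/187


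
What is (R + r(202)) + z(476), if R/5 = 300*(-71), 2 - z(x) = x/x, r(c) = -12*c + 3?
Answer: -108920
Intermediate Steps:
r(c) = 3 - 12*c
z(x) = 1 (z(x) = 2 - x/x = 2 - 1*1 = 2 - 1 = 1)
R = -106500 (R = 5*(300*(-71)) = 5*(-21300) = -106500)
(R + r(202)) + z(476) = (-106500 + (3 - 12*202)) + 1 = (-106500 + (3 - 2424)) + 1 = (-106500 - 2421) + 1 = -108921 + 1 = -108920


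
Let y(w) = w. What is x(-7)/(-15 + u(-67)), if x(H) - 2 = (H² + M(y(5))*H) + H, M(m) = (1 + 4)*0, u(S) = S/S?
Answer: -22/7 ≈ -3.1429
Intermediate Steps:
u(S) = 1
M(m) = 0 (M(m) = 5*0 = 0)
x(H) = 2 + H + H² (x(H) = 2 + ((H² + 0*H) + H) = 2 + ((H² + 0) + H) = 2 + (H² + H) = 2 + (H + H²) = 2 + H + H²)
x(-7)/(-15 + u(-67)) = (2 - 7 + (-7)²)/(-15 + 1) = (2 - 7 + 49)/(-14) = 44*(-1/14) = -22/7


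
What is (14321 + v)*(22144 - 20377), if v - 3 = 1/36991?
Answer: 936261003195/36991 ≈ 2.5310e+7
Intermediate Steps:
v = 110974/36991 (v = 3 + 1/36991 = 110974/36991 ≈ 3.0000)
(14321 + v)*(22144 - 20377) = (14321 + 110974/36991)*(22144 - 20377) = (529859085/36991)*1767 = 936261003195/36991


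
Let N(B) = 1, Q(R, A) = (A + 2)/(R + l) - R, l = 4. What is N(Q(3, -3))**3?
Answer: 1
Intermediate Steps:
Q(R, A) = -R + (2 + A)/(4 + R) (Q(R, A) = (A + 2)/(R + 4) - R = (2 + A)/(4 + R) - R = -R + (2 + A)/(4 + R))
N(Q(3, -3))**3 = 1**3 = 1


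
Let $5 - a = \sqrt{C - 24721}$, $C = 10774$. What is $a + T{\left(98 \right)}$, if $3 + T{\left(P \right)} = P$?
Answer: $100 - i \sqrt{13947} \approx 100.0 - 118.1 i$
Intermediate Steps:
$T{\left(P \right)} = -3 + P$
$a = 5 - i \sqrt{13947}$ ($a = 5 - \sqrt{10774 - 24721} = 5 - \sqrt{-13947} = 5 - i \sqrt{13947} \approx 5.0 - 118.1 i$)
$a + T{\left(98 \right)} = \left(5 - i \sqrt{13947}\right) + \left(-3 + 98\right) = \left(5 - i \sqrt{13947}\right) + 95 = 100 - i \sqrt{13947}$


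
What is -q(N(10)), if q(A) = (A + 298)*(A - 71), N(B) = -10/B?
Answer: 21384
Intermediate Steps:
q(A) = (-71 + A)*(298 + A) (q(A) = (298 + A)*(-71 + A) = (-71 + A)*(298 + A))
-q(N(10)) = -(-21158 + (-10/10)**2 + 227*(-10/10)) = -(-21158 + (-10*1/10)**2 + 227*(-10*1/10)) = -(-21158 + (-1)**2 + 227*(-1)) = -(-21158 + 1 - 227) = -1*(-21384) = 21384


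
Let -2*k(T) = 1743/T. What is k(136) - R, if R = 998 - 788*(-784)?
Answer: -168312623/272 ≈ -6.1880e+5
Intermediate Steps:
k(T) = -1743/(2*T)
R = 618790 (R = 998 + 617792 = 618790)
k(136) - R = -1743/2/136 - 1*618790 = -1743/2*1/136 - 618790 = -1743/272 - 618790 = -168312623/272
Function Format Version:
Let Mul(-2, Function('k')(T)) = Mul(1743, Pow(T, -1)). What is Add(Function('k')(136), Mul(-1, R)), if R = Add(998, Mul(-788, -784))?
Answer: Rational(-168312623, 272) ≈ -6.1880e+5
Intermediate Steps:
Function('k')(T) = Mul(Rational(-1743, 2), Pow(T, -1)) (Function('k')(T) = Mul(Rational(-1, 2), Mul(1743, Pow(T, -1))) = Mul(Rational(-1743, 2), Pow(T, -1)))
R = 618790 (R = Add(998, 617792) = 618790)
Add(Function('k')(136), Mul(-1, R)) = Add(Mul(Rational(-1743, 2), Pow(136, -1)), Mul(-1, 618790)) = Add(Mul(Rational(-1743, 2), Rational(1, 136)), -618790) = Add(Rational(-1743, 272), -618790) = Rational(-168312623, 272)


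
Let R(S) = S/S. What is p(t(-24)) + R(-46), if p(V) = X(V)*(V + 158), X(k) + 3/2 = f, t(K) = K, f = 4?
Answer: 336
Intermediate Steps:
R(S) = 1
X(k) = 5/2 (X(k) = -3/2 + 4 = 5/2)
p(V) = 395 + 5*V/2 (p(V) = 5*(V + 158)/2 = 5*(158 + V)/2 = 395 + 5*V/2)
p(t(-24)) + R(-46) = (395 + (5/2)*(-24)) + 1 = (395 - 60) + 1 = 335 + 1 = 336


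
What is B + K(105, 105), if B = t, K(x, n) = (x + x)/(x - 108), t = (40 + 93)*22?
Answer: 2856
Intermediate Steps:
t = 2926 (t = 133*22 = 2926)
K(x, n) = 2*x/(-108 + x) (K(x, n) = (2*x)/(-108 + x) = 2*x/(-108 + x))
B = 2926
B + K(105, 105) = 2926 + 2*105/(-108 + 105) = 2926 + 2*105/(-3) = 2926 + 2*105*(-⅓) = 2926 - 70 = 2856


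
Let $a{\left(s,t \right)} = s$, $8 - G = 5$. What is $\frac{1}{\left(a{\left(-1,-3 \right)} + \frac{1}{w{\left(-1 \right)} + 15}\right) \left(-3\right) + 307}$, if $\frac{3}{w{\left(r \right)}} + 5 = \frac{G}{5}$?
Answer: $\frac{105}{32528} \approx 0.003228$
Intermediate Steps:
$G = 3$ ($G = 8 - 5 = 3$)
$w{\left(r \right)} = - \frac{15}{22}$ ($w{\left(r \right)} = \frac{3}{-5 + \frac{3}{5}} = \frac{3}{- \frac{22}{5}} = 3 \left(- \frac{5}{22}\right) = - \frac{15}{22}$)
$\frac{1}{\left(a{\left(-1,-3 \right)} + \frac{1}{w{\left(-1 \right)} + 15}\right) \left(-3\right) + 307} = \frac{1}{\left(-1 + \frac{1}{- \frac{15}{22} + 15}\right) \left(-3\right) + 307} = \frac{1}{\left(-1 + \frac{1}{\frac{315}{22}}\right) \left(-3\right) + 307} = \frac{1}{\left(-1 + \frac{22}{315}\right) \left(-3\right) + 307} = \frac{1}{\left(- \frac{293}{315}\right) \left(-3\right) + 307} = \frac{1}{\frac{293}{105} + 307} = \frac{1}{\frac{32528}{105}} = \frac{105}{32528}$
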